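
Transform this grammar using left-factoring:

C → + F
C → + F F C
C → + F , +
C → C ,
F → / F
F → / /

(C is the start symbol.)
Left-factoring transforms A → αβ₁ | αβ₂ into A → αA' and A' → β₁ | β₂
(α is the longest common prefix among the alternatives). Repeat until
no nonterminal has two alternatives with a common prefix.

Round 1: C has alternatives sharing prefix '+ F'. Introduce C': C → + F C'
  Add: C' → ε
  Add: C' → F C
  Add: C' → , +

Round 2: F has alternatives sharing prefix '/'. Introduce F': F → / F'
  Add: F' → F
  Add: F' → /

No remaining common prefixes — done.

Resulting grammar:
C → + F C'
C' → ε
C' → F C
C' → , +
C → C ,
F → / F'
F' → F
F' → /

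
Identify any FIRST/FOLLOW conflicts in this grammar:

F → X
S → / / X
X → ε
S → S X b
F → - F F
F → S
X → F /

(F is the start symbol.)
Yes. F → '-' F F with FOLLOW(F) on { '-' }; F → S with FOLLOW(F) on { '/' }; X → F '/' with FOLLOW(X) on { '-', '/' }

A FIRST/FOLLOW conflict occurs when a non-terminal N has a nullable alternative N → β (β ⇒* ε) and another alternative N → α with FIRST(α) ∩ FOLLOW(N) ≠ ∅: on such a lookahead the parser cannot decide between expanding α and letting N vanish via β.

Nullable non-terminals: F, X.
FIRST sets used below: FIRST(X) = { '-', '/', ε }, FIRST(S) = { '/' }, FIRST(F) = { '-', '/', ε }

F: nullable alternative(s) F → X; FOLLOW(F) = { $, '-', '/' }
  F → X: FIRST \ {ε} = { '-', '/' } — this is the only nullable alternative, skip
  F → - F F: FIRST \ {ε} = { '-' } — overlaps FOLLOW(F) on { '-' }: CONFLICT
  F → S: FIRST \ {ε} = { '/' } — overlaps FOLLOW(F) on { '/' }: CONFLICT

X: nullable alternative(s) X → ε; FOLLOW(X) = { $, '-', '/', 'b' }
  X → ε: FIRST \ {ε} = { } — this is the only nullable alternative, skip
  X → F /: FIRST \ {ε} = { '-', '/' } — overlaps FOLLOW(X) on { '-', '/' }: CONFLICT

S has no nullable alternative, so no FIRST/FOLLOW check is needed there.

So the grammar has 3 FIRST/FOLLOW conflicts (marked CONFLICT above).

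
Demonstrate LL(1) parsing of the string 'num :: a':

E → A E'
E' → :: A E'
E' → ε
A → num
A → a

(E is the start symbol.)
LL(1) parsing maintains a stack (initially the start symbol over $) and the input. At each step: if the stack top is a terminal, match it against the current input token; if it is a non-terminal N, replace it with the RHS of M[N, lookahead] (the unique production whose predict set contains the lookahead).

Stack is shown with the top on the left.

Stack      Input       Action
-----------------------------
E $        num :: a $  output E → A E'
A E' $     num :: a $  output A → num
num E' $   num :: a $  match 'num'
E' $       :: a $      output E' → :: A E'
:: A E' $  :: a $      match '::'
A E' $     a $         output A → a
a E' $     a $         match 'a'
E' $       $           output E' → ε
$          $           accept

The string is accepted.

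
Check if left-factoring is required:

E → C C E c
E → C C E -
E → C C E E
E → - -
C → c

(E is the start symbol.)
Left-factoring is needed when two productions for the same non-terminal
share a common prefix on the right-hand side.

Productions for E:
  E → C C E c
  E → C C E -
  E → C C E E
  E → - -

Found common prefix 'C C E' in productions for E

Answer: Yes, E has productions with common prefix 'C C E'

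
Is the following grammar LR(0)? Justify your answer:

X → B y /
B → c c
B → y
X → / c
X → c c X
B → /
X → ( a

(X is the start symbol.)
No. Shift-reduce conflict between [B → / .] and [X → / . c]

Augment with X' → X and build the canonical LR(0) collection (I0 = CLOSURE({[X' → . X]}), then GOTO on every symbol after a dot until no new states appear). It has 13 states:
  I0: { [B → . /], [B → . c c], [B → . y], [X → . ( a], [X → . / c], [X → . B y /], [X → . c c X], [X' → . X] }  — shift
  I1: { [X → ( . a] }  — shift
  I2: { [B → / .], [X → / . c] }  — shift, reduce
  I3: { [X → B . y /] }  — shift
  I4: { [X' → X .] }  — accept
  I5: { [B → c . c], [X → c . c X] }  — shift
  I6: { [B → y .] }  — reduce
  I7: { [B → . /], [B → . c c], [B → . y], [B → c c .], [X → . ( a], [X → . / c], [X → . B y /], [X → . c c X], [X → c c . X] }  — shift, reduce
  I8: { [X → c c X .] }  — reduce
  I9: { [X → B y . /] }  — shift
  I10: { [X → B y / .] }  — reduce
  I11: { [X → / c .] }  — reduce
  I12: { [X → ( a .] }  — reduce

Conflict in state I2:
  Shift-reduce conflict between [B → / .] and [X → / . c]
So the grammar is NOT LR(0).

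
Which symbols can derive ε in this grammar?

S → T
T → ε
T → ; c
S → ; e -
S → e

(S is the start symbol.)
{ 'S', 'T' }

A non-terminal is nullable if it can derive ε (the empty string): either it has an ε-production, or it has a production whose right-hand side consists entirely of nullable non-terminals.

ε-productions: T → ε
So T is immediately nullable.
S → T: every symbol on the right is nullable, so S is nullable too.
Every non-terminal is now nullable.
Nullable = { 'S', 'T' }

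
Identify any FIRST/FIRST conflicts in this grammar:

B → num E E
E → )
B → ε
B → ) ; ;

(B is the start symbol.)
Productions for B:
  B → num E E: FIRST = { 'num' }
  B → ε: FIRST = { ε }
  B → ) ; ;: FIRST = { ')' }
E has only one production, so no FIRST/FIRST conflict is possible there.

All alternatives of each non-terminal have pairwise disjoint FIRST sets.

Answer: No FIRST/FIRST conflicts.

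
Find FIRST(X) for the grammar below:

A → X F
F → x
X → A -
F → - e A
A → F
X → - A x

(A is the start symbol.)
{ '-', 'x' }

FIRST sets of the other non-terminals involved (by the same procedure, iterated to a fixed point):
  FIRST(A) = { '-', 'x' }

From X → A -:
  - A is a non-terminal: add FIRST(A) \ {ε} = { '-', 'x' }
    A is not nullable, so stop
From X → - A x:
  - '-' is a terminal: add '-' and stop

Collecting: FIRST(X) = { '-', 'x' }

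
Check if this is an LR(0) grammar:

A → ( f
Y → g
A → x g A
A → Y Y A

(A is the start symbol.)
Augment with A' → A and build the canonical LR(0) collection (I0 = CLOSURE({[A' → . A]}), then GOTO on every symbol after a dot until no new states appear). It has 11 states:
  I0: { [A → . ( f], [A → . Y Y A], [A → . x g A], [A' → . A], [Y → . g] }  — shift
  I1: { [A → ( . f] }  — shift
  I2: { [A' → A .] }  — accept
  I3: { [A → Y . Y A], [Y → . g] }  — shift
  I4: { [Y → g .] }  — reduce
  I5: { [A → x . g A] }  — shift
  I6: { [A → . ( f], [A → . Y Y A], [A → . x g A], [A → x g . A], [Y → . g] }  — shift
  I7: { [A → x g A .] }  — reduce
  I8: { [A → . ( f], [A → . Y Y A], [A → . x g A], [A → Y Y . A], [Y → . g] }  — shift
  I9: { [A → Y Y A .] }  — reduce
  I10: { [A → ( f .] }  — reduce

Every state is either a pure shift/goto state or contains exactly one complete item and nothing to shift — no conflicts. The grammar is LR(0).

Answer: Yes, the grammar is LR(0)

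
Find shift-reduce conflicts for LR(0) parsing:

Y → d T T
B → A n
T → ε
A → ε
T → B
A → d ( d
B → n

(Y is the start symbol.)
A shift-reduce conflict occurs when an LR(0) state has both:
  - a complete (reduce) item [A → α .] (dot at the end), and
  - a shift item [B → β . c γ] (dot before a terminal).

Augment with Y' → Y and build the canonical LR(0) collection (I0 = CLOSURE({[Y' → . Y]}), then GOTO on every symbol after a dot until no new states appear). It has 12 states:
  I0: { [Y → . d T T], [Y' → . Y] }  — shift
  I1: { [Y' → Y .] }  — accept
  I2: { [A → . d ( d], [A → .], [B → . A n], [B → . n], [T → . B], [T → .], [Y → d . T T] }  — shift, 2 reduces
  I3: { [B → A . n] }  — shift
  I4: { [T → B .] }  — reduce
  I5: { [A → . d ( d], [A → .], [B → . A n], [B → . n], [T → . B], [T → .], [Y → d T . T] }  — shift, 2 reduces
  I6: { [A → d . ( d] }  — shift
  I7: { [B → n .] }  — reduce
  I8: { [A → d ( . d] }  — shift
  I9: { [A → d ( d .] }  — reduce
  I10: { [Y → d T T .] }  — reduce
  I11: { [B → A n .] }  — reduce

I2 contains reduce items [A → .], [T → .] and shift items [A → . d ( d], [B → . n] — shift-reduce conflict.
I5 contains reduce items [A → .], [T → .] and shift items [A → . d ( d], [B → . n] — shift-reduce conflict.

Answer: Yes — I2: [A → .] vs [A → . d ( d]; I5: [A → .] vs [A → . d ( d]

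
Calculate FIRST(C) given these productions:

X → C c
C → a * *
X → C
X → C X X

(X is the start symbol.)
To compute FIRST(C), examine every production with C on the left-hand side, reading each right-hand side left to right until a non-nullable symbol is reached.

From C → a * *:
  - a is a terminal: add 'a' and stop

Collecting: FIRST(C) = { 'a' }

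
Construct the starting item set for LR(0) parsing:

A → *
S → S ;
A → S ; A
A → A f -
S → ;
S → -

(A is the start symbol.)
{ [A → . *], [A → . A f -], [A → . S ; A], [A' → . A], [S → . -], [S → . ;], [S → . S ;] }

First, augment the grammar with A' → A
I₀ = CLOSURE({ [A' → . A] }):
  [A' → . A] has the dot before A: add [A → . *], [A → . S ; A], [A → . A f -]
  [A → . S ; A] has the dot before S: add [S → . S ;], [S → . ;], [S → . -]
No further items can be added.

I₀ = { [A → . *], [A → . A f -], [A → . S ; A], [A' → . A], [S → . -], [S → . ;], [S → . S ;] }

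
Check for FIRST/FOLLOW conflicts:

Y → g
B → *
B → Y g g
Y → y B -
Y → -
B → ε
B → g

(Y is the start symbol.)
Yes. B → Y g g with FOLLOW(B) on { '-' }

Nullable non-terminals: B.
FIRST sets used below: FIRST(Y) = { '-', 'g', 'y' }

B: nullable alternative(s) B → ε; FOLLOW(B) = { '-' }
  B → *: FIRST \ {ε} = { '*' } — disjoint from FOLLOW(B)
  B → Y g g: FIRST \ {ε} = { '-', 'g', 'y' } — overlaps FOLLOW(B) on { '-' }: CONFLICT
  B → ε: FIRST \ {ε} = { } — this is the only nullable alternative, skip
  B → g: FIRST \ {ε} = { 'g' } — disjoint from FOLLOW(B)

Y has no nullable alternative, so no FIRST/FOLLOW check is needed there.

So the grammar has 1 FIRST/FOLLOW conflict (marked CONFLICT above).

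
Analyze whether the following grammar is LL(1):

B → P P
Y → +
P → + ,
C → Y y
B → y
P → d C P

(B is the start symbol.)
Yes, the grammar is LL(1).

Relevant sets:
  FIRST(P) = { '+', 'd' }

For B:
  PREDICT(B → P P) = { '+', 'd' }
  PREDICT(B → y) = { 'y' }
For P:
  PREDICT(P → '+' ',') = { '+' }
  PREDICT(P → d C P) = { 'd' }
Y, C have a single production, so nothing to check there.

All predict sets are disjoint. The grammar IS LL(1).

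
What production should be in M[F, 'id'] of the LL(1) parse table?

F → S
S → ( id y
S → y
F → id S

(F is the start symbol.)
F → id S

To find M[F, 'id'], we find productions for F where 'id' is in the predict set (PREDICT(N → α) = (FIRST(α) \ {ε}) ∪ (FOLLOW(N) if α ⇒* ε)).

Relevant sets:
  FIRST(S) = { '(', 'y' }

F → S: PREDICT = { '(', 'y' }
F → id S: PREDICT = { 'id' }
  'id' is in predict set, so this production goes in M[F, 'id']

M[F, 'id'] = F → id S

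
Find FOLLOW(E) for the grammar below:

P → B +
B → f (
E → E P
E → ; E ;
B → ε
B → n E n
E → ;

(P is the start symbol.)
In E → E P: E is followed by P, add FIRST(P) \ {ε} = { '+', 'f', 'n' }
In E → ; E ;: E is followed by ';', add FIRST(';') \ {ε} = { ';' }
In B → n E n: E is followed by n, add FIRST(n) \ {ε} = { 'n' }

Taking the union: FOLLOW(E) = { '+', ';', 'f', 'n' }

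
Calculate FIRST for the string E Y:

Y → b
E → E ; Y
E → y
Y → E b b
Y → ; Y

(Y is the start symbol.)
FIRST sets of the non-terminals involved (from the grammar, by fixed-point iteration):
  FIRST(E) = { 'y' }

To compute FIRST(E Y), process the symbols left to right:
Symbol E is a non-terminal. Add FIRST(E) \ {ε} = { 'y' }
E is not nullable (ε ∉ FIRST(E)), so stop here.
FIRST(E Y) = { 'y' }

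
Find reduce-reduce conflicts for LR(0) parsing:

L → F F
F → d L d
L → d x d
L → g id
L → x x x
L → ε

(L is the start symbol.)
No reduce-reduce conflicts

A reduce-reduce conflict occurs when an LR(0) state has two complete items [A → α .] and [B → β .] — both call for a reduction, and with no lookahead the parser cannot choose between them.

Augment with L' → L and build the canonical LR(0) collection (I0 = CLOSURE({[L' → . L]}), then GOTO on every symbol after a dot until no new states appear). It has 15 states:
  I0: { [F → . d L d], [L → . F F], [L → . d x d], [L → . g id], [L → . x x x], [L → .], [L' → . L] }  — shift, reduce
  I1: { [F → . d L d], [L → F . F] }  — shift
  I2: { [L' → L .] }  — accept
  I3: { [F → . d L d], [F → d . L d], [L → . F F], [L → . d x d], [L → . g id], [L → . x x x], [L → .], [L → d . x d] }  — shift, reduce
  I4: { [L → g . id] }  — shift
  I5: { [L → x . x x] }  — shift
  I6: { [L → x x . x] }  — shift
  I7: { [L → x x x .] }  — reduce
  I8: { [L → g id .] }  — reduce
  I9: { [F → d L . d] }  — shift
  I10: { [L → d x . d], [L → x . x x] }  — shift
  I11: { [L → d x d .] }  — reduce
  I12: { [F → d L d .] }  — reduce
  I13: { [L → F F .] }  — reduce
  I14: { [F → . d L d], [F → d . L d], [L → . F F], [L → . d x d], [L → . g id], [L → . x x x], [L → .] }  — shift, reduce

No state contains more than one complete item.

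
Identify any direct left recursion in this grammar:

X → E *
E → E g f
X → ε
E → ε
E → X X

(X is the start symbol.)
Yes, E is left-recursive

Direct left recursion occurs when N → N α for some non-terminal N (the right-hand side begins with the left-hand side itself).

X → E *: starts with E
E → E g f: LEFT RECURSIVE (starts with E)
X → ε: starts with ε
E → ε: starts with ε
E → X X: starts with X

The grammar has direct left recursion on: E.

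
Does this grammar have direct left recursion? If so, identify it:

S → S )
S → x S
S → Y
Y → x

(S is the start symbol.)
Direct left recursion occurs when N → N α for some non-terminal N (the right-hand side begins with the left-hand side itself).

S → S ): LEFT RECURSIVE (starts with S)
S → x S: starts with x
S → Y: starts with Y
Y → x: starts with x

The grammar has direct left recursion on: S.

Answer: Yes, S is left-recursive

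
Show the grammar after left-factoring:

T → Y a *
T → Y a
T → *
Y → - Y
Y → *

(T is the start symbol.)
T → Y a T'
T' → *
T' → ε
T → *
Y → - Y
Y → *

Left-factoring transforms A → αβ₁ | αβ₂ into A → αA' and A' → β₁ | β₂
(α is the longest common prefix among the alternatives). Repeat until
no nonterminal has two alternatives with a common prefix.

Round 1: T has alternatives sharing prefix 'Y a'. Introduce T': T → Y a T'
  Add: T' → *
  Add: T' → ε

No remaining common prefixes — done.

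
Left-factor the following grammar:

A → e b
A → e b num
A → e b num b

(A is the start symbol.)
A → e b A'
A' → ε
A' → num A''
A'' → ε
A'' → b

Left-factoring transforms A → αβ₁ | αβ₂ into A → αA' and A' → β₁ | β₂
(α is the longest common prefix among the alternatives). Repeat until
no nonterminal has two alternatives with a common prefix.

Round 1: A has alternatives sharing prefix 'e b'. Introduce A': A → e b A'
  Add: A' → ε
  Add: A' → num
  Add: A' → num b

Round 2: A' has alternatives sharing prefix 'num'. Introduce A'': A' → num A''
  Add: A'' → ε
  Add: A'' → b

No remaining common prefixes — done.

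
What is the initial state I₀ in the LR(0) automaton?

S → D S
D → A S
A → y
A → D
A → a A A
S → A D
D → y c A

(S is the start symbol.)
First, augment the grammar with S' → S
I₀ = CLOSURE({ [S' → . S] }):
  [S' → . S] has the dot before S: add [S → . D S], [S → . A D]
  [S → . D S] has the dot before D: add [D → . A S], [D → . y c A]
  [S → . A D] has the dot before A: add [A → . y], [A → . D], [A → . a A A]
No further items can be added.

I₀ = { [A → . D], [A → . a A A], [A → . y], [D → . A S], [D → . y c A], [S → . A D], [S → . D S], [S' → . S] }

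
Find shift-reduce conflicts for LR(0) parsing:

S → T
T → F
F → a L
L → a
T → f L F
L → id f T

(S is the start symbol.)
A shift-reduce conflict occurs when an LR(0) state has both:
  - a complete (reduce) item [A → α .] (dot at the end), and
  - a shift item [B → β . c γ] (dot before a terminal).

Augment with S' → S and build the canonical LR(0) collection (I0 = CLOSURE({[S' → . S]}), then GOTO on every symbol after a dot until no new states appear). It has 13 states:
  I0: { [F → . a L], [S → . T], [S' → . S], [T → . F], [T → . f L F] }  — shift
  I1: { [T → F .] }  — reduce
  I2: { [S' → S .] }  — accept
  I3: { [S → T .] }  — reduce
  I4: { [F → a . L], [L → . a], [L → . id f T] }  — shift
  I5: { [L → . a], [L → . id f T], [T → f . L F] }  — shift
  I6: { [F → . a L], [T → f L . F] }  — shift
  I7: { [L → a .] }  — reduce
  I8: { [L → id . f T] }  — shift
  I9: { [F → . a L], [L → id f . T], [T → . F], [T → . f L F] }  — shift
  I10: { [L → id f T .] }  — reduce
  I11: { [T → f L F .] }  — reduce
  I12: { [F → a L .] }  — reduce

No state contains both a complete item and a shift item.

Answer: No shift-reduce conflicts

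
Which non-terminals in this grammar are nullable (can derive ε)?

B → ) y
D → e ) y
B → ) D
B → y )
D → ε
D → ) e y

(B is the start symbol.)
{ 'D' }

ε-productions: D → ε
So D is immediately nullable.
No further non-terminal can be added: every production for the remaining non-terminals contains a terminal or a non-nullable non-terminal.
Nullable = { 'D' }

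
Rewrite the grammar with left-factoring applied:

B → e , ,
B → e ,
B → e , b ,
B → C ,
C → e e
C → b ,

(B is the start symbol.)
B → e , B'
B' → ,
B' → ε
B' → b ,
B → C ,
C → e e
C → b ,

Left-factoring transforms A → αβ₁ | αβ₂ into A → αA' and A' → β₁ | β₂
(α is the longest common prefix among the alternatives). Repeat until
no nonterminal has two alternatives with a common prefix.

Round 1: B has alternatives sharing prefix 'e ,'. Introduce B': B → e , B'
  Add: B' → ,
  Add: B' → ε
  Add: B' → b ,

No remaining common prefixes — done.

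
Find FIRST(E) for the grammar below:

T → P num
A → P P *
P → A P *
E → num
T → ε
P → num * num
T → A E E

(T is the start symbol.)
From E → num:
  - num is a terminal: add 'num' and stop

Collecting: FIRST(E) = { 'num' }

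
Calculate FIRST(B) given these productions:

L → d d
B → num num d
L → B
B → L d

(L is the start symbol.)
{ 'd', 'num' }

FIRST sets of the other non-terminals involved (by the same procedure, iterated to a fixed point):
  FIRST(L) = { 'd', 'num' }

From B → num num d:
  - num is a terminal: add 'num' and stop
From B → L d:
  - L is a non-terminal: add FIRST(L) \ {ε} = { 'd', 'num' }
    L is not nullable, so stop

Collecting: FIRST(B) = { 'd', 'num' }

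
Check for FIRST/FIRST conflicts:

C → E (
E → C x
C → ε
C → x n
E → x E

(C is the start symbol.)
A FIRST/FIRST conflict occurs when two productions N → α and N → β for the same non-terminal have FIRST(α) ∩ FIRST(β) ≠ ∅ (with ε ∈ FIRST of a nullable right-hand side, so two nullable alternatives also conflict).

FIRST sets of the non-terminals at (or reachable through a nullable prefix from) the front of some alternative:
  FIRST(E) = { 'x' }
  FIRST(C) = { 'x', ε }

Productions for C:
  C → E (: FIRST = { 'x' }
  C → ε: FIRST = { ε }
  C → x n: FIRST = { 'x' }
Productions for E:
  E → C x: FIRST = { 'x' }
  E → x E: FIRST = { 'x' }

Conflict for C: C → E ( and C → x n
  Overlap: { 'x' }
Conflict for E: E → C x and E → x E
  Overlap: { 'x' }

Answer: Yes. C → E '(' / C → x n on { 'x' }; E → C x / E → x E on { 'x' }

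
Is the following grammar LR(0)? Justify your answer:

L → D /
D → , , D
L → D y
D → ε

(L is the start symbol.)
Augment with L' → L and build the canonical LR(0) collection (I0 = CLOSURE({[L' → . L]}), then GOTO on every symbol after a dot until no new states appear). It has 8 states:
  I0: { [D → . , , D], [D → .], [L → . D /], [L → . D y], [L' → . L] }  — shift, reduce
  I1: { [D → , . , D] }  — shift
  I2: { [L → D . /], [L → D . y] }  — shift
  I3: { [L' → L .] }  — accept
  I4: { [L → D / .] }  — reduce
  I5: { [L → D y .] }  — reduce
  I6: { [D → , , . D], [D → . , , D], [D → .] }  — shift, reduce
  I7: { [D → , , D .] }  — reduce

Conflict in state I0:
  Shift-reduce conflict between [D → .] and [D → . , , D]
So the grammar is NOT LR(0).

Answer: No. Shift-reduce conflict between [D → .] and [D → . , , D]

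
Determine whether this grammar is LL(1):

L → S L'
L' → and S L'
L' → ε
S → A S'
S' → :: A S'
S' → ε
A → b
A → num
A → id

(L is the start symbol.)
Yes, the grammar is LL(1).

A grammar is LL(1) if for each non-terminal N with multiple productions, the predict sets of those productions are pairwise disjoint, where PREDICT(N → α) = (FIRST(α) \ {ε}) ∪ (FOLLOW(N) if α ⇒* ε).

Relevant sets:
  FOLLOW(L') = { $ }
  FOLLOW(S') = { $, 'and' }

For L':
  PREDICT(L' → and S L') = { 'and' }
  PREDICT(L' → ε) = { $ }
For S':
  PREDICT(S' → :: A S') = { '::' }
  PREDICT(S' → ε) = { $, 'and' }
For A:
  PREDICT(A → b) = { 'b' }
  PREDICT(A → num) = { 'num' }
  PREDICT(A → id) = { 'id' }
L, S have a single production, so nothing to check there.

All predict sets are disjoint. The grammar IS LL(1).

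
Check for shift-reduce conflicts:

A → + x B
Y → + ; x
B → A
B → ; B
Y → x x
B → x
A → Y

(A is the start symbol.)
A shift-reduce conflict occurs when an LR(0) state has both:
  - a complete (reduce) item [A → α .] (dot at the end), and
  - a shift item [B → β . c γ] (dot before a terminal).

Augment with A' → A and build the canonical LR(0) collection (I0 = CLOSURE({[A' → . A]}), then GOTO on every symbol after a dot until no new states appear). It has 14 states:
  I0: { [A → . + x B], [A → . Y], [A' → . A], [Y → . + ; x], [Y → . x x] }  — shift
  I1: { [A → + . x B], [Y → + . ; x] }  — shift
  I2: { [A' → A .] }  — accept
  I3: { [A → Y .] }  — reduce
  I4: { [Y → x . x] }  — shift
  I5: { [Y → x x .] }  — reduce
  I6: { [Y → + ; . x] }  — shift
  I7: { [A → + x . B], [A → . + x B], [A → . Y], [B → . ; B], [B → . A], [B → . x], [Y → . + ; x], [Y → . x x] }  — shift
  I8: { [A → . + x B], [A → . Y], [B → . ; B], [B → . A], [B → . x], [B → ; . B], [Y → . + ; x], [Y → . x x] }  — shift
  I9: { [B → A .] }  — reduce
  I10: { [A → + x B .] }  — reduce
  I11: { [B → x .], [Y → x . x] }  — shift, reduce
  I12: { [B → ; B .] }  — reduce
  I13: { [Y → + ; x .] }  — reduce

I11 contains reduce item [B → x .] and shift item [Y → x . x] — shift-reduce conflict.

Answer: Yes — I11: [B → x .] vs [Y → x . x]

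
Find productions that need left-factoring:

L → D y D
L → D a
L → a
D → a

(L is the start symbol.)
Left-factoring is needed when two productions for the same non-terminal
share a common prefix on the right-hand side.

Productions for L:
  L → D y D
  L → D a
  L → a

Found common prefix 'D' in productions for L

Answer: Yes, L has productions with common prefix 'D'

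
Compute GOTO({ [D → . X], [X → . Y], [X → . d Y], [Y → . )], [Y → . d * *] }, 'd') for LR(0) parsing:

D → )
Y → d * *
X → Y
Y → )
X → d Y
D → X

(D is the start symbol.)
{ [X → d . Y], [Y → . )], [Y → . d * *], [Y → d . * *] }

GOTO(I, 'd') = CLOSURE({ [A → αX.β] : [A → α.Xβ] ∈ I, X = 'd' })

Items with dot before 'd', with the dot advanced:
  [X → . d Y] → [X → d . Y]
  [Y → . d * *] → [Y → d . * *]
Closure of the advanced items:
  [X → d . Y] has the dot before Y: add [Y → . d * *], [Y → . )]

GOTO = { [X → d . Y], [Y → . )], [Y → . d * *], [Y → d . * *] }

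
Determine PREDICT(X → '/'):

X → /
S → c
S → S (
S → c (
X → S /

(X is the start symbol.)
{ '/' }

PREDICT(X → '/') = (FIRST(RHS) \ {ε}) ∪ (FOLLOW(X) if ε ∈ FIRST(RHS), i.e. RHS ⇒* ε)
FIRST('/') = { '/' }
ε ∉ FIRST('/'), so FOLLOW(X) is not added.
PREDICT(X → '/') = { '/' }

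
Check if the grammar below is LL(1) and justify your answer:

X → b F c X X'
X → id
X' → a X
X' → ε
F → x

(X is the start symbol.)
Relevant sets:
  FOLLOW(X') = { $, 'a' }

For X:
  PREDICT(X → b F c X X') = { 'b' }
  PREDICT(X → id) = { 'id' }
For X':
  PREDICT(X' → a X) = { 'a' }
  PREDICT(X' → ε) = { $, 'a' }
F has a single production, so nothing to check there.

Conflict found: Predict set conflict for X': { 'a' }
The grammar is NOT LL(1).

Answer: No. Predict set conflict for X': { 'a' }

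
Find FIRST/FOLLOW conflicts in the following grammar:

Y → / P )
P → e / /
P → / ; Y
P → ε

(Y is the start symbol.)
Nullable non-terminals: P.

P: nullable alternative(s) P → ε; FOLLOW(P) = { ')' }
  P → e / /: FIRST \ {ε} = { 'e' } — disjoint from FOLLOW(P)
  P → / ; Y: FIRST \ {ε} = { '/' } — disjoint from FOLLOW(P)
  P → ε: FIRST \ {ε} = { } — this is the only nullable alternative, skip

Y has no nullable alternative, so no FIRST/FOLLOW check is needed there.

No FIRST/FOLLOW conflicts found.

Answer: No FIRST/FOLLOW conflicts.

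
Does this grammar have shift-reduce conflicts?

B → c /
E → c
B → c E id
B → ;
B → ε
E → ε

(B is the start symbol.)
Yes — I0: [B → .] vs [B → . ;]; I3: [E → .] vs [B → c . /]

Augment with B' → B and build the canonical LR(0) collection (I0 = CLOSURE({[B' → . B]}), then GOTO on every symbol after a dot until no new states appear). It has 8 states:
  I0: { [B → . ;], [B → . c /], [B → . c E id], [B → .], [B' → . B] }  — shift, reduce
  I1: { [B → ; .] }  — reduce
  I2: { [B' → B .] }  — accept
  I3: { [B → c . /], [B → c . E id], [E → . c], [E → .] }  — shift, reduce
  I4: { [B → c / .] }  — reduce
  I5: { [B → c E . id] }  — shift
  I6: { [E → c .] }  — reduce
  I7: { [B → c E id .] }  — reduce

I0 contains reduce item [B → .] and shift items [B → . ;], [B → . c /], [B → . c E id] — shift-reduce conflict.
I3 contains reduce item [E → .] and shift items [B → c . /], [E → . c] — shift-reduce conflict.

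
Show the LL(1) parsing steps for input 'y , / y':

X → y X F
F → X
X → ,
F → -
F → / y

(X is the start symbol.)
Stack is shown with the top on the left.

Stack    Input      Action
--------------------------
X $      y , / y $  output X → y X F
y X F $  y , / y $  match 'y'
X F $    , / y $    output X → ,
, F $    , / y $    match ','
F $      / y $      output F → / y
/ y $    / y $      match '/'
y $      y $        match 'y'
$        $          accept

The string is accepted.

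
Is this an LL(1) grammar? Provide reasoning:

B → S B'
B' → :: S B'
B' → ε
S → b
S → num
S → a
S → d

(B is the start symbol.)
Yes, the grammar is LL(1).

A grammar is LL(1) if for each non-terminal N with multiple productions, the predict sets of those productions are pairwise disjoint, where PREDICT(N → α) = (FIRST(α) \ {ε}) ∪ (FOLLOW(N) if α ⇒* ε).

Relevant sets:
  FOLLOW(B') = { $ }

For B':
  PREDICT(B' → :: S B') = { '::' }
  PREDICT(B' → ε) = { $ }
For S:
  PREDICT(S → b) = { 'b' }
  PREDICT(S → num) = { 'num' }
  PREDICT(S → a) = { 'a' }
  PREDICT(S → d) = { 'd' }
B has a single production, so nothing to check there.

All predict sets are disjoint. The grammar IS LL(1).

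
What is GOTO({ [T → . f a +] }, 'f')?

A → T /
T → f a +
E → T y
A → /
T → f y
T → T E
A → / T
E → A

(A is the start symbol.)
{ [T → f . a +] }

GOTO(I, 'f') = CLOSURE({ [A → αX.β] : [A → α.Xβ] ∈ I, X = 'f' })

Items with dot before 'f', with the dot advanced:
  [T → . f a +] → [T → f . a +]
Closure adds nothing (no advanced item has the dot before a non-terminal).

GOTO = { [T → f . a +] }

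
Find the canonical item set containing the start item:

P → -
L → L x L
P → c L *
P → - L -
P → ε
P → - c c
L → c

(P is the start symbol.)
{ [P → . - L -], [P → . - c c], [P → . -], [P → . c L *], [P → .], [P' → . P] }

First, augment the grammar with P' → P
I₀ = CLOSURE({ [P' → . P] }):
  [P' → . P] has the dot before P: add [P → . -], [P → . c L *], [P → . - L -], [P → .], [P → . - c c]
No further items can be added.

I₀ = { [P → . - L -], [P → . - c c], [P → . -], [P → . c L *], [P → .], [P' → . P] }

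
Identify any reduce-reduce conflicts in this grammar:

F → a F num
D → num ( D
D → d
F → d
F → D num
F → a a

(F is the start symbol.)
Yes — I4: [D → d .] vs [F → d .]

A reduce-reduce conflict occurs when an LR(0) state has two complete items [A → α .] and [B → β .] — both call for a reduction, and with no lookahead the parser cannot choose between them.

Augment with F' → F and build the canonical LR(0) collection (I0 = CLOSURE({[F' → . F]}), then GOTO on every symbol after a dot until no new states appear). It has 13 states:
  I0: { [D → . d], [D → . num ( D], [F → . D num], [F → . a F num], [F → . a a], [F → . d], [F' → . F] }  — shift
  I1: { [F → D . num] }  — shift
  I2: { [F' → F .] }  — accept
  I3: { [D → . d], [D → . num ( D], [F → . D num], [F → . a F num], [F → . a a], [F → . d], [F → a . F num], [F → a . a] }  — shift
  I4: { [D → d .], [F → d .] }  — 2 reduces
  I5: { [D → num . ( D] }  — shift
  I6: { [D → . d], [D → . num ( D], [D → num ( . D] }  — shift
  I7: { [D → num ( D .] }  — reduce
  I8: { [D → d .] }  — reduce
  I9: { [F → a F . num] }  — shift
  I10: { [D → . d], [D → . num ( D], [F → . D num], [F → . a F num], [F → . a a], [F → . d], [F → a . F num], [F → a . a], [F → a a .] }  — shift, reduce
  I11: { [F → a F num .] }  — reduce
  I12: { [F → D num .] }  — reduce

I4 contains complete items [D → d .], [F → d .] — reduce-reduce conflict.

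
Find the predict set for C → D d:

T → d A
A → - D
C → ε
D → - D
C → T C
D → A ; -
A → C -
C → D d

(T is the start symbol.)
{ '-', 'd' }

PREDICT(C → D d) = (FIRST(RHS) \ {ε}) ∪ (FOLLOW(C) if ε ∈ FIRST(RHS), i.e. RHS ⇒* ε)
FIRST(D) = { '-', 'd' }
FIRST(D d) = { '-', 'd' }
ε ∉ FIRST(D d), so FOLLOW(C) is not added.
PREDICT(C → D d) = { '-', 'd' }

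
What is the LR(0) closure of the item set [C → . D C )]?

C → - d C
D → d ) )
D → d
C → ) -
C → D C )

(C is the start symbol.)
To compute CLOSURE, for each item [A → α.Bβ] where B is a non-terminal, add [B → .γ] for all productions B → γ; repeat for the newly added items until nothing changes.

Start with: [C → . D C )]
  [C → . D C )] has the dot before D: add [D → . d ) )], [D → . d]
No further items can be added.

CLOSURE = { [C → . D C )], [D → . d ) )], [D → . d] }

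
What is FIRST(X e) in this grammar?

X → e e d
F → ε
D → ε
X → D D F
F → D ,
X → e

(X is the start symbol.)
FIRST sets of the non-terminals involved (from the grammar, by fixed-point iteration):
  FIRST(X) = { ',', 'e', ε }

To compute FIRST(X e), process the symbols left to right:
Symbol X is a non-terminal. Add FIRST(X) \ {ε} = { ',', 'e' }
X is nullable (ε ∈ FIRST(X)), continue to the next symbol.
Symbol e is a terminal. Add 'e' and stop.
FIRST(X e) = { ',', 'e' }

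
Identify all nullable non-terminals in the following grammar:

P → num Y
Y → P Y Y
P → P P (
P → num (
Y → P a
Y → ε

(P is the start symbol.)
ε-productions: Y → ε
So Y is immediately nullable.
No further non-terminal can be added: every production for the remaining non-terminals contains a terminal or a non-nullable non-terminal.
Nullable = { 'Y' }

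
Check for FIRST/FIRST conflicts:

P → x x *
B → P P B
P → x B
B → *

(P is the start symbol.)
A FIRST/FIRST conflict occurs when two productions N → α and N → β for the same non-terminal have FIRST(α) ∩ FIRST(β) ≠ ∅ (with ε ∈ FIRST of a nullable right-hand side, so two nullable alternatives also conflict).

FIRST sets of the non-terminals at (or reachable through a nullable prefix from) the front of some alternative:
  FIRST(P) = { 'x' }

Productions for P:
  P → x x *: FIRST = { 'x' }
  P → x B: FIRST = { 'x' }
Productions for B:
  B → P P B: FIRST = { 'x' }
  B → *: FIRST = { '*' }

Conflict for P: P → x x * and P → x B
  Overlap: { 'x' }

Answer: Yes. P → x x '*' / P → x B on { 'x' }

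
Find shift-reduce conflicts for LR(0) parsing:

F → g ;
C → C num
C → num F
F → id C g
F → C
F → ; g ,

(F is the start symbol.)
A shift-reduce conflict occurs when an LR(0) state has both:
  - a complete (reduce) item [A → α .] (dot at the end), and
  - a shift item [B → β . c γ] (dot before a terminal).

Augment with F' → F and build the canonical LR(0) collection (I0 = CLOSURE({[F' → . F]}), then GOTO on every symbol after a dot until no new states appear). It has 14 states:
  I0: { [C → . C num], [C → . num F], [F → . ; g ,], [F → . C], [F → . g ;], [F → . id C g], [F' → . F] }  — shift
  I1: { [F → ; . g ,] }  — shift
  I2: { [C → C . num], [F → C .] }  — shift, reduce
  I3: { [F' → F .] }  — accept
  I4: { [F → g . ;] }  — shift
  I5: { [C → . C num], [C → . num F], [F → id . C g] }  — shift
  I6: { [C → . C num], [C → . num F], [C → num . F], [F → . ; g ,], [F → . C], [F → . g ;], [F → . id C g] }  — shift
  I7: { [C → num F .] }  — reduce
  I8: { [C → C . num], [F → id C . g] }  — shift
  I9: { [F → id C g .] }  — reduce
  I10: { [C → C num .] }  — reduce
  I11: { [F → g ; .] }  — reduce
  I12: { [F → ; g . ,] }  — shift
  I13: { [F → ; g , .] }  — reduce

I2 contains reduce item [F → C .] and shift item [C → C . num] — shift-reduce conflict.

Answer: Yes — I2: [F → C .] vs [C → C . num]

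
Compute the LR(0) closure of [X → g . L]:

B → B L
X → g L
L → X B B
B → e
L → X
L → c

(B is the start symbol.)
{ [L → . X B B], [L → . X], [L → . c], [X → . g L], [X → g . L] }

To compute CLOSURE, for each item [A → α.Bβ] where B is a non-terminal, add [B → .γ] for all productions B → γ; repeat for the newly added items until nothing changes.

Start with: [X → g . L]
  [X → g . L] has the dot before L: add [L → . X B B], [L → . X], [L → . c]
  [L → . X B B] has the dot before X: add [X → . g L]
No further items can be added.

CLOSURE = { [L → . X B B], [L → . X], [L → . c], [X → . g L], [X → g . L] }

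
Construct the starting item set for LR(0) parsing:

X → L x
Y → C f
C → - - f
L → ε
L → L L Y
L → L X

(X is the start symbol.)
First, augment the grammar with X' → X
I₀ = CLOSURE({ [X' → . X] }):
  [X' → . X] has the dot before X: add [X → . L x]
  [X → . L x] has the dot before L: add [L → .], [L → . L L Y], [L → . L X]
No further items can be added.

I₀ = { [L → . L L Y], [L → . L X], [L → .], [X → . L x], [X' → . X] }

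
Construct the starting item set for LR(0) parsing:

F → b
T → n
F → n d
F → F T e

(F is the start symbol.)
{ [F → . F T e], [F → . b], [F → . n d], [F' → . F] }

First, augment the grammar with F' → F
I₀ = CLOSURE({ [F' → . F] }):
  [F' → . F] has the dot before F: add [F → . b], [F → . n d], [F → . F T e]
No further items can be added.

I₀ = { [F → . F T e], [F → . b], [F → . n d], [F' → . F] }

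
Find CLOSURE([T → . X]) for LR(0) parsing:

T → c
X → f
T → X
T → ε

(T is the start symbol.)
{ [T → . X], [X → . f] }

To compute CLOSURE, for each item [A → α.Bβ] where B is a non-terminal, add [B → .γ] for all productions B → γ; repeat for the newly added items until nothing changes.

Start with: [T → . X]
  [T → . X] has the dot before X: add [X → . f]
No further items can be added.

CLOSURE = { [T → . X], [X → . f] }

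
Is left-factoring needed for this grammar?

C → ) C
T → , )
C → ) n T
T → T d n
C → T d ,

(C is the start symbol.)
Left-factoring is needed when two productions for the same non-terminal
share a common prefix on the right-hand side.

Productions for C:
  C → ) C
  C → ) n T
  C → T d ,
Productions for T:
  T → , )
  T → T d n

Found common prefix ')' in productions for C

Answer: Yes, C has productions with common prefix ')'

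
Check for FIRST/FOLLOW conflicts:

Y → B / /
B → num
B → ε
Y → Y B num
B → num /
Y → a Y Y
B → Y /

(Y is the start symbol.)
Yes. B → num with FOLLOW(B) on { 'num' }; B → num '/' with FOLLOW(B) on { 'num' }; B → Y '/' with FOLLOW(B) on { '/', 'num' }

Nullable non-terminals: B.
FIRST sets used below: FIRST(Y) = { '/', 'a', 'num' }

B: nullable alternative(s) B → ε; FOLLOW(B) = { '/', 'num' }
  B → num: FIRST \ {ε} = { 'num' } — overlaps FOLLOW(B) on { 'num' }: CONFLICT
  B → ε: FIRST \ {ε} = { } — this is the only nullable alternative, skip
  B → num /: FIRST \ {ε} = { 'num' } — overlaps FOLLOW(B) on { 'num' }: CONFLICT
  B → Y /: FIRST \ {ε} = { '/', 'a', 'num' } — overlaps FOLLOW(B) on { '/', 'num' }: CONFLICT

Y has no nullable alternative, so no FIRST/FOLLOW check is needed there.

So the grammar has 3 FIRST/FOLLOW conflicts (marked CONFLICT above).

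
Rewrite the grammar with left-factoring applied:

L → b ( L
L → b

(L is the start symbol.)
L → b L'
L' → ( L
L' → ε

Left-factoring transforms A → αβ₁ | αβ₂ into A → αA' and A' → β₁ | β₂
(α is the longest common prefix among the alternatives). Repeat until
no nonterminal has two alternatives with a common prefix.

Round 1: L has alternatives sharing prefix 'b'. Introduce L': L → b L'
  Add: L' → ( L
  Add: L' → ε

No remaining common prefixes — done.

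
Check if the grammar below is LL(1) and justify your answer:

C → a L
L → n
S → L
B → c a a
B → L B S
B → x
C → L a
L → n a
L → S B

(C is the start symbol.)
No. Predict set conflict for L: { 'n' }

A grammar is LL(1) if for each non-terminal N with multiple productions, the predict sets of those productions are pairwise disjoint, where PREDICT(N → α) = (FIRST(α) \ {ε}) ∪ (FOLLOW(N) if α ⇒* ε).

Relevant sets:
  FIRST(L) = { 'n' }
  FIRST(S) = { 'n' }

For C:
  PREDICT(C → a L) = { 'a' }
  PREDICT(C → L a) = { 'n' }
For L:
  PREDICT(L → n) = { 'n' }
  PREDICT(L → n a) = { 'n' }
  PREDICT(L → S B) = { 'n' }
For B:
  PREDICT(B → c a a) = { 'c' }
  PREDICT(B → L B S) = { 'n' }
  PREDICT(B → x) = { 'x' }
S has a single production, so nothing to check there.

Conflict found: Predict set conflict for L: { 'n' }
The grammar is NOT LL(1).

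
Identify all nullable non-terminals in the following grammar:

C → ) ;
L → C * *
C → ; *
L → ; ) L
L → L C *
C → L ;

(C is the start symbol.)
None

There are no ε-productions, so no non-terminal can derive ε.
No non-terminals are nullable.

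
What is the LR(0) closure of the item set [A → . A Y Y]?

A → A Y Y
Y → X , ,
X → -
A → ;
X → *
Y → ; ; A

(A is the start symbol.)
{ [A → . ;], [A → . A Y Y] }

To compute CLOSURE, for each item [A → α.Bβ] where B is a non-terminal, add [B → .γ] for all productions B → γ; repeat for the newly added items until nothing changes.

Start with: [A → . A Y Y]
  [A → . A Y Y] has the dot before A: add [A → . ;]
No further items can be added.

CLOSURE = { [A → . ;], [A → . A Y Y] }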